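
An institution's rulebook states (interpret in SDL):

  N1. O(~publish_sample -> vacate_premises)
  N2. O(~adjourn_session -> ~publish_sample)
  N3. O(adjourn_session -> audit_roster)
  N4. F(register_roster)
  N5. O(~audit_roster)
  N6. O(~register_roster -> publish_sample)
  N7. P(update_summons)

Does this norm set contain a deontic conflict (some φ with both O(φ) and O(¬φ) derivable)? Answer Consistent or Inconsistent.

Premise 4 is F(register_roster), i.e. O(~register_roster).
From O(~register_roster) and premise 6, O(~register_roster -> publish_sample), we obtain O(publish_sample).
Premise 2, O(~adjourn_session -> ~publish_sample), contraposes to O(publish_sample -> adjourn_session); with O(publish_sample) we get O(adjourn_session).
Applying K to premise 3 (O(adjourn_session -> audit_roster)) and O(adjourn_session) yields O(audit_roster).
But premise 5 directly asserts O(~audit_roster).
We now have both O(audit_roster) and O(~audit_roster) — audit_roster is simultaneously obligatory and forbidden, violating the D-axiom.

Inconsistent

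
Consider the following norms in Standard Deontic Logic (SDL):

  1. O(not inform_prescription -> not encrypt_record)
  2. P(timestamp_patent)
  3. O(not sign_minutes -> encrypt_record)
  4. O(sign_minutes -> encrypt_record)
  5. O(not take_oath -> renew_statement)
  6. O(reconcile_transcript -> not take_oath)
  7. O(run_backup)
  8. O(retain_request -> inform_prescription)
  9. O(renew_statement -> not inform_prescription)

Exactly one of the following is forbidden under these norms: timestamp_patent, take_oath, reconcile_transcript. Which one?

reconcile_transcript

Premises 4 and 3 cover both cases: O(sign_minutes -> encrypt_record) and O(not sign_minutes -> encrypt_record). Since sign_minutes ∨ not sign_minutes is a tautology, O(encrypt_record) follows.
Premise 1 is O(not inform_prescription -> not encrypt_record); contrapositively O(encrypt_record -> inform_prescription). Since O(encrypt_record) holds, K gives O(inform_prescription).
Premise 9 is O(renew_statement -> not inform_prescription); contrapositively O(inform_prescription -> not renew_statement). Since O(inform_prescription) holds, K gives O(not renew_statement).
Premise 5 is O(not take_oath -> renew_statement); contrapositively O(not renew_statement -> take_oath). Since O(not renew_statement) holds, K gives O(take_oath).
Premise 6, O(reconcile_transcript -> not take_oath), contraposes to O(take_oath -> not reconcile_transcript); with O(take_oath) we get O(not reconcile_transcript).
So O(not reconcile_transcript) holds, i.e. reconcile_transcript is forbidden. None of the other listed options is forbidden under the premises.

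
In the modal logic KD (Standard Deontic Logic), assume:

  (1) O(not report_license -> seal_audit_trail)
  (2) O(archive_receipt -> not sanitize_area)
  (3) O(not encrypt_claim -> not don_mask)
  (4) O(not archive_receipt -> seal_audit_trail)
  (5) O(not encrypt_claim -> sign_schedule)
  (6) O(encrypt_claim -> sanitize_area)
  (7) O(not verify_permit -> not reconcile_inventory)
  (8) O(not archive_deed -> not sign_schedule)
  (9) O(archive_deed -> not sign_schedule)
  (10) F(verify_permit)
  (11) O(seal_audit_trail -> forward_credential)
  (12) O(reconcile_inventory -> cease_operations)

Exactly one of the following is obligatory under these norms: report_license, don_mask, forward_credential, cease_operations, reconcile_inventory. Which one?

forward_credential

Premises 8 and 9 are O(not archive_deed -> not sign_schedule) and O(archive_deed -> not sign_schedule); every ideal world satisfies not archive_deed or archive_deed, so in either case not sign_schedule holds — hence O(not sign_schedule).
The contrapositive of premise 5 (O(not encrypt_claim -> sign_schedule)) is O(not sign_schedule -> encrypt_claim), and O(not sign_schedule) is already established, so O(encrypt_claim).
With premise 6, O(encrypt_claim -> sanitize_area), the K-axiom yields O(sanitize_area).
Premise 2 is O(archive_receipt -> not sanitize_area); contrapositively O(sanitize_area -> not archive_receipt). Since O(sanitize_area) holds, K gives O(not archive_receipt).
Applying K to premise 4 (O(not archive_receipt -> seal_audit_trail)) and O(not archive_receipt) yields O(seal_audit_trail).
From O(seal_audit_trail) and premise 11, O(seal_audit_trail -> forward_credential), we obtain O(forward_credential).
So O(forward_credential) holds — forward_credential is obligatory. None of the other listed options is made obligatory by any chain of premises.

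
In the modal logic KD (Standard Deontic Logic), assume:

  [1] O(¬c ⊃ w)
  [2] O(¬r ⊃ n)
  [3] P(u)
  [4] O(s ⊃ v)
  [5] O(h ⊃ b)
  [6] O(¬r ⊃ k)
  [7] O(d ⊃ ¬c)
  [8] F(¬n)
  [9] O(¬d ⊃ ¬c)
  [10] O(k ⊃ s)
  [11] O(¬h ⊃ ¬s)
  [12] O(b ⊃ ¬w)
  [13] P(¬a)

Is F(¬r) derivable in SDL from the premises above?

By case analysis on ¬d: premise 9 gives O(¬d ⊃ ¬c) and premise 7 gives O(d ⊃ ¬c), so O(¬c) either way.
Applying K to premise 1 (O(¬c ⊃ w)) and O(¬c) yields O(w).
Premise 12 is O(b ⊃ ¬w); contrapositively O(w ⊃ ¬b). Since O(w) holds, K gives O(¬b).
Premise 5, O(h ⊃ b), contraposes to O(¬b ⊃ ¬h); with O(¬b) we get O(¬h).
From O(¬h) and premise 11, O(¬h ⊃ ¬s), we obtain O(¬s).
Premise 10, O(k ⊃ s), contraposes to O(¬s ⊃ ¬k); with O(¬s) we get O(¬k).
The contrapositive of premise 6 (O(¬r ⊃ k)) is O(¬k ⊃ r), and O(¬k) is already established, so O(r).
Premises 2, 3, 4, 8, 13 do not contribute to this derivation.
So O(r) holds, i.e. F(¬r). The claim follows.

Yes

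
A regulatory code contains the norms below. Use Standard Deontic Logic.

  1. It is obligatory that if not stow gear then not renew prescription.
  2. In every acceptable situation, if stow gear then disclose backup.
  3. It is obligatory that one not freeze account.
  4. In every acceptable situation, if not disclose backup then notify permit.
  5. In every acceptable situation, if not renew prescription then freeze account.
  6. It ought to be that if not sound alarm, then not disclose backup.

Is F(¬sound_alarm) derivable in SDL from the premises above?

Yes

Premise 3 states O(¬freeze_account) outright.
Premise 5 is O(¬renew_prescription → freeze_account); contrapositively O(¬freeze_account → renew_prescription). Since O(¬freeze_account) holds, K gives O(renew_prescription).
Premise 1 is O(¬stow_gear → ¬renew_prescription); contrapositively O(renew_prescription → stow_gear). Since O(renew_prescription) holds, K gives O(stow_gear).
From O(stow_gear) and premise 2, O(stow_gear → disclose_backup), we obtain O(disclose_backup).
The contrapositive of premise 6 (O(¬sound_alarm → ¬disclose_backup)) is O(disclose_backup → sound_alarm), and O(disclose_backup) is already established, so O(sound_alarm).
Premise 4 does not contribute to this derivation.
So O(sound_alarm) holds, i.e. F(¬sound_alarm). The claim follows.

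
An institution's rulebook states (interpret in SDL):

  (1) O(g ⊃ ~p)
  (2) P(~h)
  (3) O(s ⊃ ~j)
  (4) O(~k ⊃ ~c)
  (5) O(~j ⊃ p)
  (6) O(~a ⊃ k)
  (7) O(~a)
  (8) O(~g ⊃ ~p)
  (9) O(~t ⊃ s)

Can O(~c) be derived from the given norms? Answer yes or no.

Premise 4 is O(~k ⊃ ~c), but O(~k) is not derivable from the premises, so it does not yield O(~c).
No other premise forces O(~c). An ideal world satisfying every premise can still have ~c false, so O(~c) is not derivable.

No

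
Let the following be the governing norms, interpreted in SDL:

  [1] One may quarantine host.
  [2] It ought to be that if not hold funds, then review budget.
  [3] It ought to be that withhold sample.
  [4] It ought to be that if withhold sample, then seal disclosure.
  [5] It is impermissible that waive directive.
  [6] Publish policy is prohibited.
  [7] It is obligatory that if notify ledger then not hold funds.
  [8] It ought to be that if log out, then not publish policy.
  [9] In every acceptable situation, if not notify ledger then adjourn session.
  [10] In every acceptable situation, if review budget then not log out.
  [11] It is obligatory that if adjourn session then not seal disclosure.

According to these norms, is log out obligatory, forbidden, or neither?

From premise 3 we have O(withhold_sample).
Premise 4 is O(withhold_sample → seal_disclosure); since O(withhold_sample), deontic closure gives O(seal_disclosure).
Premise 11, O(adjourn_session → ¬seal_disclosure), contraposes to O(seal_disclosure → ¬adjourn_session); with O(seal_disclosure) we get O(¬adjourn_session).
The contrapositive of premise 9 (O(¬notify_ledger → adjourn_session)) is O(¬adjourn_session → notify_ledger), and O(¬adjourn_session) is already established, so O(notify_ledger).
With premise 7, O(notify_ledger → ¬hold_funds), the K-axiom yields O(¬hold_funds).
From O(¬hold_funds) and premise 2, O(¬hold_funds → review_budget), we obtain O(review_budget).
Applying K to premise 10 (O(review_budget → ¬log_out)) and O(review_budget) yields O(¬log_out).
Premises 1, 5, 6, 8 do not contribute to this derivation.
Thus O(¬log_out), which is F(log_out): log_out is forbidden.

Forbidden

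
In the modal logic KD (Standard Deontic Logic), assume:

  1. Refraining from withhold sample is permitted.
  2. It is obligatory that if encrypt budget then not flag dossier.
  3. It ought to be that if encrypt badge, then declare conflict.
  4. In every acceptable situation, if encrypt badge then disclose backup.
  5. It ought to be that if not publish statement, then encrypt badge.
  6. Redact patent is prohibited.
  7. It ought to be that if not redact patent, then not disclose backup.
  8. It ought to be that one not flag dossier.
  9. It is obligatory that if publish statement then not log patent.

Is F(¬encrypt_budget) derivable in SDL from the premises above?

Premise 2 is O(encrypt_budget → ¬flag_dossier); even if O(¬flag_dossier) held, inferring O(encrypt_budget) would be affirming the consequent — invalid.
No other premise forces O(encrypt_budget). An ideal world satisfying every premise can still have ¬encrypt_budget true, so F(¬encrypt_budget) is not derivable.

No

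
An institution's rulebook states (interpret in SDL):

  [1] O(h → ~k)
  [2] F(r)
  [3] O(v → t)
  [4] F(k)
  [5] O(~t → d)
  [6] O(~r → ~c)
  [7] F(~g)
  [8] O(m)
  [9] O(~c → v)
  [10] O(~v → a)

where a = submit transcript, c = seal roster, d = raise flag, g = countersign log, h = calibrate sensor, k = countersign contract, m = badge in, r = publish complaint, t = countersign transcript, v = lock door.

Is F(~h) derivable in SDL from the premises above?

No

Premise 1 is O(h → ~k); even if O(~k) held, inferring O(h) would be affirming the consequent — invalid.
No other premise forces O(h). An ideal world satisfying every premise can still have ~h true, so F(~h) is not derivable.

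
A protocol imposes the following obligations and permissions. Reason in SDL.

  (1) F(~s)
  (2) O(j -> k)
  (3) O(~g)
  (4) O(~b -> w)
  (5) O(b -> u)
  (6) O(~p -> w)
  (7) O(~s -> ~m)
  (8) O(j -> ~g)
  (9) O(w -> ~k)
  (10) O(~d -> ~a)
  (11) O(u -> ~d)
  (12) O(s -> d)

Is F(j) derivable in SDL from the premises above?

F(~s) at premise 1 means O(s).
From O(s) and premise 12, O(s -> d), we obtain O(d).
The contrapositive of premise 11 (O(u -> ~d)) is O(d -> ~u), and O(d) is already established, so O(~u).
Premise 5 is O(b -> u); contrapositively O(~u -> ~b). Since O(~u) holds, K gives O(~b).
From O(~b) and premise 4, O(~b -> w), we obtain O(w).
From O(w) and premise 9, O(w -> ~k), we obtain O(~k).
Premise 2, O(j -> k), contraposes to O(~k -> ~j); with O(~k) we get O(~j).
Premises 3, 6, 7, 8, 10 do not contribute to this derivation.
So O(~j) holds, i.e. F(j). The claim follows.

Yes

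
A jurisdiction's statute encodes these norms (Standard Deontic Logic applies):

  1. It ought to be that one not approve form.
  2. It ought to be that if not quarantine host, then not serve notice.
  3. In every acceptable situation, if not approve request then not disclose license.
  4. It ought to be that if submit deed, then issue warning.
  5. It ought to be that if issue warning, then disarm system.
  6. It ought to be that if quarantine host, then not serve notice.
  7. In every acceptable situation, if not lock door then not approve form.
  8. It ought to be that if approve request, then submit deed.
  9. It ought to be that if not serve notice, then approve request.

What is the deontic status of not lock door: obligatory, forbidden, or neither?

Premise 7 is O(¬lock_door → ¬approve_form); even if O(¬approve_form) held, inferring O(¬lock_door) would be affirming the consequent — invalid.
No premise or chain of K-axiom applications forces O(¬lock_door), and none forces O(lock_door). So ¬lock_door is neither obligatory nor forbidden under these norms.

Neither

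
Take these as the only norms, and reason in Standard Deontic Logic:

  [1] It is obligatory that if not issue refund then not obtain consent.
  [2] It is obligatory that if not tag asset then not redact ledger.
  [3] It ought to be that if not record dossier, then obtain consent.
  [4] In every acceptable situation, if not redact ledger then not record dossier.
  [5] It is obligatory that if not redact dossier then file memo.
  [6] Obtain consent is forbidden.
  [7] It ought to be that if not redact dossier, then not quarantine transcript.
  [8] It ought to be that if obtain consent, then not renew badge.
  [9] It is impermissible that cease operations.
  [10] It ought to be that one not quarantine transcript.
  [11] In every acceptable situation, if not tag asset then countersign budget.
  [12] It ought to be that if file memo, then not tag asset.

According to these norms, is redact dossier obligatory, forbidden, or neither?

Premise 6, F(obtain_consent), is equivalent to O(¬obtain_consent).
The contrapositive of premise 3 (O(¬record_dossier → obtain_consent)) is O(¬obtain_consent → record_dossier), and O(¬obtain_consent) is already established, so O(record_dossier).
Premise 4, O(¬redact_ledger → ¬record_dossier), contraposes to O(record_dossier → redact_ledger); with O(record_dossier) we get O(redact_ledger).
Premise 2 is O(¬tag_asset → ¬redact_ledger); contrapositively O(redact_ledger → tag_asset). Since O(redact_ledger) holds, K gives O(tag_asset).
The contrapositive of premise 12 (O(file_memo → ¬tag_asset)) is O(tag_asset → ¬file_memo), and O(tag_asset) is already established, so O(¬file_memo).
The contrapositive of premise 5 (O(¬redact_dossier → file_memo)) is O(¬file_memo → redact_dossier), and O(¬file_memo) is already established, so O(redact_dossier).
Premises 1, 7, 8, 9, 10, 11 do not contribute to this derivation.
Hence redact_dossier is obligatory.

Obligatory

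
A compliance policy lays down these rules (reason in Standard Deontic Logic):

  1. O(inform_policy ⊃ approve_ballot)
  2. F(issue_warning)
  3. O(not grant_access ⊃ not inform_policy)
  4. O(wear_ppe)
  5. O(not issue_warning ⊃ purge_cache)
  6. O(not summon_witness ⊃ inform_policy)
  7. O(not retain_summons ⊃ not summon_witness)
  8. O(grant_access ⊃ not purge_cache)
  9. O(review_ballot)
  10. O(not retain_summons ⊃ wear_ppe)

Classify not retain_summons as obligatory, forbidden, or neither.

Forbidden

Premise 2, F(issue_warning), is equivalent to O(not issue_warning).
Premise 5 is O(not issue_warning ⊃ purge_cache); since O(not issue_warning), deontic closure gives O(purge_cache).
Premise 8 is O(grant_access ⊃ not purge_cache); contrapositively O(purge_cache ⊃ not grant_access). Since O(purge_cache) holds, K gives O(not grant_access).
Premise 3 is O(not grant_access ⊃ not inform_policy); since O(not grant_access), deontic closure gives O(not inform_policy).
Premise 6, O(not summon_witness ⊃ inform_policy), contraposes to O(not inform_policy ⊃ summon_witness); with O(not inform_policy) we get O(summon_witness).
Premise 7 is O(not retain_summons ⊃ not summon_witness); contrapositively O(summon_witness ⊃ retain_summons). Since O(summon_witness) holds, K gives O(retain_summons).
Premises 1, 4, 9, 10 do not contribute to this derivation.
Thus O(retain_summons), which is F(not retain_summons): not retain_summons is forbidden.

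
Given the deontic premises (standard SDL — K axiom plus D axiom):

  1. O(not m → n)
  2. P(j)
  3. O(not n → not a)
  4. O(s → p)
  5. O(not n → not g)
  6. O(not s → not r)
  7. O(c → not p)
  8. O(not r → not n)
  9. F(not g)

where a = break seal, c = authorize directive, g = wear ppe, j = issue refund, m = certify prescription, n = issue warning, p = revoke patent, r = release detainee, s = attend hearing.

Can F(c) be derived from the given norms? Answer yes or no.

Yes

F(not g) at premise 9 means O(g).
Premise 5, O(not n → not g), contraposes to O(g → n); with O(g) we get O(n).
The contrapositive of premise 8 (O(not r → not n)) is O(n → r), and O(n) is already established, so O(r).
The contrapositive of premise 6 (O(not s → not r)) is O(r → s), and O(r) is already established, so O(s).
Applying K to premise 4 (O(s → p)) and O(s) yields O(p).
The contrapositive of premise 7 (O(c → not p)) is O(p → not c), and O(p) is already established, so O(not c).
Premises 1, 2, 3 do not contribute to this derivation.
So O(not c) holds, i.e. F(c). The claim follows.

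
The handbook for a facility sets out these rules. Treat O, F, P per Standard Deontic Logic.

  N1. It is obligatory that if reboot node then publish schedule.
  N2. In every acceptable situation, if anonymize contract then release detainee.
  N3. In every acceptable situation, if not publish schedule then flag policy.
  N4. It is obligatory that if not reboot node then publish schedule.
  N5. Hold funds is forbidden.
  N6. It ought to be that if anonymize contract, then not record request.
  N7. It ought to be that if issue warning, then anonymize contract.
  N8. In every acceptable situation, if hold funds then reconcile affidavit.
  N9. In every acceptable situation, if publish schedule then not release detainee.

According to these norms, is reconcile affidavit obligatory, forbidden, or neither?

Premise 8 is O(hold_funds → reconcile_affidavit), but O(hold_funds) is not derivable from the premises, so it does not yield O(reconcile_affidavit).
No premise or chain of K-axiom applications forces O(reconcile_affidavit), and none forces O(¬reconcile_affidavit). So reconcile_affidavit is neither obligatory nor forbidden under these norms.

Neither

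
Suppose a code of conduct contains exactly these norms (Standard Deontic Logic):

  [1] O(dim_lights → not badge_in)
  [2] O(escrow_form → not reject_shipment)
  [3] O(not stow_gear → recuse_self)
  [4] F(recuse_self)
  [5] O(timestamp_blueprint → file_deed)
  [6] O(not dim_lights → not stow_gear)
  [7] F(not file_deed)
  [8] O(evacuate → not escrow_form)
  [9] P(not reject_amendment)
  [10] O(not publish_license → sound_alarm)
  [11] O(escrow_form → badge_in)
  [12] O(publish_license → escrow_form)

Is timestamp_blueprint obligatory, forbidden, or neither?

Neither

Premise 5 is O(timestamp_blueprint → file_deed); even if O(file_deed) held, inferring O(timestamp_blueprint) would be affirming the consequent — invalid.
No premise or chain of K-axiom applications forces O(timestamp_blueprint), and none forces O(not timestamp_blueprint). So timestamp_blueprint is neither obligatory nor forbidden under these norms.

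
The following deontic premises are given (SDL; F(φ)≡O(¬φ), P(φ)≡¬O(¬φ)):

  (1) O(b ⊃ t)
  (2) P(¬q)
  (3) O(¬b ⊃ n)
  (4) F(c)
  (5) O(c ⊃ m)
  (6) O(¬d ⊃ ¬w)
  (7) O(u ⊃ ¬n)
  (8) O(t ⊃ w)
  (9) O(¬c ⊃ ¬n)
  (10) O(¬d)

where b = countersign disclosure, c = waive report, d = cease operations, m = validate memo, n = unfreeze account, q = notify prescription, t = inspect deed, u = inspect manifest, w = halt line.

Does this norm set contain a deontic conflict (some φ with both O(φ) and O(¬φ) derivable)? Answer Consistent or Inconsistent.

Inconsistent

F(c) at premise 4 means O(¬c).
From O(¬c) and premise 9, O(¬c ⊃ ¬n), we obtain O(¬n).
Premise 3, O(¬b ⊃ n), contraposes to O(¬n ⊃ b); with O(¬n) we get O(b).
Premise 1 is O(b ⊃ t); since O(b), deontic closure gives O(t).
Applying K to premise 8 (O(t ⊃ w)) and O(t) yields O(w).
The contrapositive of premise 6 (O(¬d ⊃ ¬w)) is O(w ⊃ d), and O(w) is already established, so O(d).
However, premise 10 gives O(¬d).
We now have both O(d) and O(¬d) — d is simultaneously obligatory and forbidden, violating the D-axiom.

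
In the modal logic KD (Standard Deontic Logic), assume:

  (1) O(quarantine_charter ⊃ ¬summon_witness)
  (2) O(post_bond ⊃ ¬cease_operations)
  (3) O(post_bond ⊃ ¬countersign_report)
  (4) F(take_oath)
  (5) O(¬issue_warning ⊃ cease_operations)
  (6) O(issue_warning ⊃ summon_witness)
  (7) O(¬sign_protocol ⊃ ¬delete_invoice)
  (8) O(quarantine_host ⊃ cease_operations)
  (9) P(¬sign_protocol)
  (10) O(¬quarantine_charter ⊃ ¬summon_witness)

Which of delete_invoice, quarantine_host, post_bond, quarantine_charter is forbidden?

post_bond

Premises 10 and 1 are O(¬quarantine_charter ⊃ ¬summon_witness) and O(quarantine_charter ⊃ ¬summon_witness); every ideal world satisfies ¬quarantine_charter or quarantine_charter, so in either case ¬summon_witness holds — hence O(¬summon_witness).
Premise 6 is O(issue_warning ⊃ summon_witness); contrapositively O(¬summon_witness ⊃ ¬issue_warning). Since O(¬summon_witness) holds, K gives O(¬issue_warning).
Applying K to premise 5 (O(¬issue_warning ⊃ cease_operations)) and O(¬issue_warning) yields O(cease_operations).
Premise 2 is O(post_bond ⊃ ¬cease_operations); contrapositively O(cease_operations ⊃ ¬post_bond). Since O(cease_operations) holds, K gives O(¬post_bond).
So O(¬post_bond) holds, i.e. post_bond is forbidden. None of the other listed options is forbidden under the premises.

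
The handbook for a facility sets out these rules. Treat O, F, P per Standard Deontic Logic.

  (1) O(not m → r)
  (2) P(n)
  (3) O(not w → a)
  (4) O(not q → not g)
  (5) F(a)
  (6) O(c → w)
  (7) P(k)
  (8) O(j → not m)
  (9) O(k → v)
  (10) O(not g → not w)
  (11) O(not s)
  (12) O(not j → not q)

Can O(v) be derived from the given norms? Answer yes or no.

Premise 9 is O(k → v), but O(k) is not derivable from the premises (the permission P(k) asserts only not O(not k), not O(k)), so it does not yield O(v).
No other premise forces O(v). An ideal world satisfying every premise can still have v false, so O(v) is not derivable.

No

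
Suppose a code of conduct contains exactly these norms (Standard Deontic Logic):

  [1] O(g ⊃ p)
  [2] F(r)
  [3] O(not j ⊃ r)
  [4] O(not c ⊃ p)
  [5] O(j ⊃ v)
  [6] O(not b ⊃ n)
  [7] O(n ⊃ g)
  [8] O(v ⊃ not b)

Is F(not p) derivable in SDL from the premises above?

Premise 2, F(r), is equivalent to O(not r).
Premise 3 is O(not j ⊃ r); contrapositively O(not r ⊃ j). Since O(not r) holds, K gives O(j).
Premise 5 is O(j ⊃ v); since O(j), deontic closure gives O(v).
With premise 8, O(v ⊃ not b), the K-axiom yields O(not b).
Applying K to premise 6 (O(not b ⊃ n)) and O(not b) yields O(n).
With premise 7, O(n ⊃ g), the K-axiom yields O(g).
With premise 1, O(g ⊃ p), the K-axiom yields O(p).
Premise 4 does not contribute to this derivation.
So O(p) holds, i.e. F(not p). The claim follows.

Yes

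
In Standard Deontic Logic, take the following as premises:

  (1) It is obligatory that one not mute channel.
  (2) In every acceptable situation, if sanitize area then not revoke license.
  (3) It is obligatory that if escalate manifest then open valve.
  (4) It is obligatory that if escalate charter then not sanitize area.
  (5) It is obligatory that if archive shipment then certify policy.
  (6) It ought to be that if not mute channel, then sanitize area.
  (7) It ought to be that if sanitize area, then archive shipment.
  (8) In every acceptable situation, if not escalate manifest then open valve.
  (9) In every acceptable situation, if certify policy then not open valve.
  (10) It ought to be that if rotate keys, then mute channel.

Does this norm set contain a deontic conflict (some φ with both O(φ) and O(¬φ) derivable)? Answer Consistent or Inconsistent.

Inconsistent

By case analysis on escalate_manifest: premise 3 gives O(escalate_manifest → open_valve) and premise 8 gives O(¬escalate_manifest → open_valve), so O(open_valve) either way.
Premise 9, O(certify_policy → ¬open_valve), contraposes to O(open_valve → ¬certify_policy); with O(open_valve) we get O(¬certify_policy).
Premise 5 is O(archive_shipment → certify_policy); contrapositively O(¬certify_policy → ¬archive_shipment). Since O(¬certify_policy) holds, K gives O(¬archive_shipment).
Premise 7, O(sanitize_area → archive_shipment), contraposes to O(¬archive_shipment → ¬sanitize_area); with O(¬archive_shipment) we get O(¬sanitize_area).
The contrapositive of premise 6 (O(¬mute_channel → sanitize_area)) is O(¬sanitize_area → mute_channel), and O(¬sanitize_area) is already established, so O(mute_channel).
But premise 1 directly asserts O(¬mute_channel).
We now have both O(mute_channel) and O(¬mute_channel) — mute_channel is simultaneously obligatory and forbidden, violating the D-axiom.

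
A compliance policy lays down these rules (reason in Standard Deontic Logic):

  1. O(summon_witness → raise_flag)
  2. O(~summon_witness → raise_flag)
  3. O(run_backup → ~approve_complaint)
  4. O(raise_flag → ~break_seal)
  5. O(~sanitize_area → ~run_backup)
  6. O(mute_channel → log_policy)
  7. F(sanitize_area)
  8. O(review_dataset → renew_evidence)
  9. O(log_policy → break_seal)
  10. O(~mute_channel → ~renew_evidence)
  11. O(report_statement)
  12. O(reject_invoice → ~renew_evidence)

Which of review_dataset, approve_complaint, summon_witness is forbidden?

review_dataset

By case analysis on summon_witness: premise 1 gives O(summon_witness → raise_flag) and premise 2 gives O(~summon_witness → raise_flag), so O(raise_flag) either way.
From O(raise_flag) and premise 4, O(raise_flag → ~break_seal), we obtain O(~break_seal).
Premise 9, O(log_policy → break_seal), contraposes to O(~break_seal → ~log_policy); with O(~break_seal) we get O(~log_policy).
The contrapositive of premise 6 (O(mute_channel → log_policy)) is O(~log_policy → ~mute_channel), and O(~log_policy) is already established, so O(~mute_channel).
With premise 10, O(~mute_channel → ~renew_evidence), the K-axiom yields O(~renew_evidence).
Premise 8 is O(review_dataset → renew_evidence); contrapositively O(~renew_evidence → ~review_dataset). Since O(~renew_evidence) holds, K gives O(~review_dataset).
So O(~review_dataset) holds, i.e. review_dataset is forbidden. None of the other listed options is forbidden under the premises.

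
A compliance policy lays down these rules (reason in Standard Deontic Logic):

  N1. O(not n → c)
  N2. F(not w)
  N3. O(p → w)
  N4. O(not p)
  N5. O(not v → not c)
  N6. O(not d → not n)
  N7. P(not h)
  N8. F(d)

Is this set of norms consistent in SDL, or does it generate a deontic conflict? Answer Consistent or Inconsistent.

Premise 3 is O(p → w); even if O(w) held, inferring O(p) would be affirming the consequent — invalid.
So O(p) is not derivable, and the apparent clash with O(not p) does not arise.
A world satisfying every obligation exists (e.g. c=true, d=false, h=false, n=false, p=false, v=true, w=true); no atom is both obligatory and forbidden, so the set is consistent.

Consistent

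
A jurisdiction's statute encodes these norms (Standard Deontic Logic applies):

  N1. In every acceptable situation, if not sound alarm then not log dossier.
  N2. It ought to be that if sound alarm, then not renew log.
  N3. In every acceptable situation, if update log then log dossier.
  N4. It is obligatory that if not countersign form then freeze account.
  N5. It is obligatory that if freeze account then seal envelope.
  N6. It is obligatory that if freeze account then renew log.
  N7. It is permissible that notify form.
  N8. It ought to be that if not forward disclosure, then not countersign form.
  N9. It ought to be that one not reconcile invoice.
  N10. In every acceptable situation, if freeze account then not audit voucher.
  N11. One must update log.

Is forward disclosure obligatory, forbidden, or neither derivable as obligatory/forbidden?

Premise 11 states O(update_log) outright.
With premise 3, O(update_log → log_dossier), the K-axiom yields O(log_dossier).
The contrapositive of premise 1 (O(¬sound_alarm → ¬log_dossier)) is O(log_dossier → sound_alarm), and O(log_dossier) is already established, so O(sound_alarm).
From O(sound_alarm) and premise 2, O(sound_alarm → ¬renew_log), we obtain O(¬renew_log).
Premise 6 is O(freeze_account → renew_log); contrapositively O(¬renew_log → ¬freeze_account). Since O(¬renew_log) holds, K gives O(¬freeze_account).
Premise 4, O(¬countersign_form → freeze_account), contraposes to O(¬freeze_account → countersign_form); with O(¬freeze_account) we get O(countersign_form).
Premise 8, O(¬forward_disclosure → ¬countersign_form), contraposes to O(countersign_form → forward_disclosure); with O(countersign_form) we get O(forward_disclosure).
Premises 5, 7, 9, 10 do not contribute to this derivation.
Hence forward_disclosure is obligatory.

Obligatory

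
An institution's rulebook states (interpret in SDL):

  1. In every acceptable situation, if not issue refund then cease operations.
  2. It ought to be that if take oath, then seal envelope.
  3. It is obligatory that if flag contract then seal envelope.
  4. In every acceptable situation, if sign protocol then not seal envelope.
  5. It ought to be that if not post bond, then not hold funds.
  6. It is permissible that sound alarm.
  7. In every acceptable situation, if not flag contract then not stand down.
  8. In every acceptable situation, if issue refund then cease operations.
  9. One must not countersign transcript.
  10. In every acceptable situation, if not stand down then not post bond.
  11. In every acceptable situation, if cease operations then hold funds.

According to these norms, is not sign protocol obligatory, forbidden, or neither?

Obligatory

Premises 1 and 8 cover both cases: O(¬issue_refund → cease_operations) and O(issue_refund → cease_operations). Since ¬issue_refund ∨ issue_refund is a tautology, O(cease_operations) follows.
Applying K to premise 11 (O(cease_operations → hold_funds)) and O(cease_operations) yields O(hold_funds).
Premise 5, O(¬post_bond → ¬hold_funds), contraposes to O(hold_funds → post_bond); with O(hold_funds) we get O(post_bond).
Premise 10, O(¬stand_down → ¬post_bond), contraposes to O(post_bond → stand_down); with O(post_bond) we get O(stand_down).
Premise 7 is O(¬flag_contract → ¬stand_down); contrapositively O(stand_down → flag_contract). Since O(stand_down) holds, K gives O(flag_contract).
From O(flag_contract) and premise 3, O(flag_contract → seal_envelope), we obtain O(seal_envelope).
Premise 4 is O(sign_protocol → ¬seal_envelope); contrapositively O(seal_envelope → ¬sign_protocol). Since O(seal_envelope) holds, K gives O(¬sign_protocol).
Premises 2, 6, 9 do not contribute to this derivation.
Hence ¬sign_protocol is obligatory.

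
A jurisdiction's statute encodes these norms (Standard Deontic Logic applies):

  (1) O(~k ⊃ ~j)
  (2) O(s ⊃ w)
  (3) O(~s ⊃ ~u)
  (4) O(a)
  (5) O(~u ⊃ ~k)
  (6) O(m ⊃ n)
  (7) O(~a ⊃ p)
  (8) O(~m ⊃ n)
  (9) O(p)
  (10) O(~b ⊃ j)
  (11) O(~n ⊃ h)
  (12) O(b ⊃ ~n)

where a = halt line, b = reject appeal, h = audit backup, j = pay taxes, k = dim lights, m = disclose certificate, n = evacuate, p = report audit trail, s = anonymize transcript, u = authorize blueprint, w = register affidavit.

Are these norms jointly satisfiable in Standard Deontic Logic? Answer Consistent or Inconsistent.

Premise 7 is O(~a ⊃ p); even if O(p) held, inferring O(~a) would be affirming the consequent — invalid.
So O(~a) is not derivable, and the apparent clash with O(a) does not arise.
A world satisfying every obligation exists (e.g. a=true, b=false, h=false, j=true, k=true, m=false, n=true, p=true, s=true, u=true, w=true); no atom is both obligatory and forbidden, so the set is consistent.

Consistent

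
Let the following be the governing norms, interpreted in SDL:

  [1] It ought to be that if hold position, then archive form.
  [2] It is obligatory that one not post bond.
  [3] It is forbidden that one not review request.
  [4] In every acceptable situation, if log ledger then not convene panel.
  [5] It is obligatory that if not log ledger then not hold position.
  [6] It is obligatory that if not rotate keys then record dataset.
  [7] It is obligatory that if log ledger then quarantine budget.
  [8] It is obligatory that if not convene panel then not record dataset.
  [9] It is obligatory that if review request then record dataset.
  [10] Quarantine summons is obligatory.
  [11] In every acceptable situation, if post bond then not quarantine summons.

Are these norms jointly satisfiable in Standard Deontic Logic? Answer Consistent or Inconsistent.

Premise 11 is O(post_bond → ¬quarantine_summons), but O(post_bond) is not derivable from the premises, so it does not yield O(¬quarantine_summons).
So O(¬quarantine_summons) is not derivable, and the apparent clash with O(quarantine_summons) does not arise.
A world satisfying every obligation exists (e.g. archive_form=false, convene_panel=true, hold_position=false, log_ledger=false, post_bond=false, quarantine_budget=false, quarantine_summons=true, record_dataset=true, review_request=true, rotate_keys=false); no atom is both obligatory and forbidden, so the set is consistent.

Consistent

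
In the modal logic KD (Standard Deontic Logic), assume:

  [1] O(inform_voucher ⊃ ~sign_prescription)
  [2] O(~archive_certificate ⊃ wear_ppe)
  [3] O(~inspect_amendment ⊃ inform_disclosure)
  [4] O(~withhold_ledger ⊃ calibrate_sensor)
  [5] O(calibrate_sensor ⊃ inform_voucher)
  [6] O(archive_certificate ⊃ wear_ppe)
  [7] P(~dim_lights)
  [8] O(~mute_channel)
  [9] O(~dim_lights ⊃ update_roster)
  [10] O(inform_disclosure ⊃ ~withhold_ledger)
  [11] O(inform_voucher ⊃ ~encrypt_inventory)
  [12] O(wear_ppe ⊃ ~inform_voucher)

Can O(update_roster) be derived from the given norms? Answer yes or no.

No

Premise 9 is O(~dim_lights ⊃ update_roster), but O(~dim_lights) is not derivable from the premises (the permission P(~dim_lights) asserts only ~O(dim_lights), not O(~dim_lights)), so it does not yield O(update_roster).
No other premise forces O(update_roster). An ideal world satisfying every premise can still have update_roster false, so O(update_roster) is not derivable.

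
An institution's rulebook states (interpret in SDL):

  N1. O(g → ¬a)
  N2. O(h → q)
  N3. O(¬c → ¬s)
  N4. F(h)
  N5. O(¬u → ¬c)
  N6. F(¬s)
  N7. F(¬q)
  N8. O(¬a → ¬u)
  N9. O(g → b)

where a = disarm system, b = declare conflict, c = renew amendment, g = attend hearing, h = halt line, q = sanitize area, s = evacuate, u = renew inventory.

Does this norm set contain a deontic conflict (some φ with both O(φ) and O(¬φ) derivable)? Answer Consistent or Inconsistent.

Premise 2 is O(h → q); even if O(q) held, inferring O(h) would be affirming the consequent — invalid.
So O(h) is not derivable, and the apparent clash with O(¬h) does not arise.
A world satisfying every obligation exists (e.g. a=true, b=false, c=true, g=false, h=false, q=true, s=true, u=true); no atom is both obligatory and forbidden, so the set is consistent.

Consistent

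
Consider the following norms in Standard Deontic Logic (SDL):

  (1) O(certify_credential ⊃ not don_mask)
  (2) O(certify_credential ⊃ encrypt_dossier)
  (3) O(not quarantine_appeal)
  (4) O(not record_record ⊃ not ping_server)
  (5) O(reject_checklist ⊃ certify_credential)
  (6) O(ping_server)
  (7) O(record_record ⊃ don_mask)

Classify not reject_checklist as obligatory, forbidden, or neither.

Obligatory

From premise 6 we have O(ping_server).
Premise 4, O(not record_record ⊃ not ping_server), contraposes to O(ping_server ⊃ record_record); with O(ping_server) we get O(record_record).
Applying K to premise 7 (O(record_record ⊃ don_mask)) and O(record_record) yields O(don_mask).
Premise 1 is O(certify_credential ⊃ not don_mask); contrapositively O(don_mask ⊃ not certify_credential). Since O(don_mask) holds, K gives O(not certify_credential).
Premise 5 is O(reject_checklist ⊃ certify_credential); contrapositively O(not certify_credential ⊃ not reject_checklist). Since O(not certify_credential) holds, K gives O(not reject_checklist).
Premises 2, 3 do not contribute to this derivation.
Hence not reject_checklist is obligatory.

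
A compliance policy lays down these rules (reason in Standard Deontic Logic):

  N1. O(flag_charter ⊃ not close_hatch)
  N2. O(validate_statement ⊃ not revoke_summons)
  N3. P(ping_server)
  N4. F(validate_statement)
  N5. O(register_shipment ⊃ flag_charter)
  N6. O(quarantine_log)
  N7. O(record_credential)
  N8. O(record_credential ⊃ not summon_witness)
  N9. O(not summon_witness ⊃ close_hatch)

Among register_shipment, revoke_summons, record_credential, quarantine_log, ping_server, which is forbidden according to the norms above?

Premise 7 gives O(record_credential).
With premise 8, O(record_credential ⊃ not summon_witness), the K-axiom yields O(not summon_witness).
With premise 9, O(not summon_witness ⊃ close_hatch), the K-axiom yields O(close_hatch).
Premise 1 is O(flag_charter ⊃ not close_hatch); contrapositively O(close_hatch ⊃ not flag_charter). Since O(close_hatch) holds, K gives O(not flag_charter).
Premise 5 is O(register_shipment ⊃ flag_charter); contrapositively O(not flag_charter ⊃ not register_shipment). Since O(not flag_charter) holds, K gives O(not register_shipment).
So O(not register_shipment) holds, i.e. register_shipment is forbidden. None of the other listed options is forbidden under the premises.

register_shipment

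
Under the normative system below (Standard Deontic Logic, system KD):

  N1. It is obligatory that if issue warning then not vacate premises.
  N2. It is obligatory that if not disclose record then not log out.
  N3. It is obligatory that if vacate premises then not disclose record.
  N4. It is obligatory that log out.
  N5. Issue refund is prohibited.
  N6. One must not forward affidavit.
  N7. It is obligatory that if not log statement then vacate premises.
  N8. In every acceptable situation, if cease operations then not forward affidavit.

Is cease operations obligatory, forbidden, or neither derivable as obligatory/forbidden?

Neither

Premise 8 is O(cease_operations → ¬forward_affidavit); even if O(¬forward_affidavit) held, inferring O(cease_operations) would be affirming the consequent — invalid.
No premise or chain of K-axiom applications forces O(cease_operations), and none forces O(¬cease_operations). So cease_operations is neither obligatory nor forbidden under these norms.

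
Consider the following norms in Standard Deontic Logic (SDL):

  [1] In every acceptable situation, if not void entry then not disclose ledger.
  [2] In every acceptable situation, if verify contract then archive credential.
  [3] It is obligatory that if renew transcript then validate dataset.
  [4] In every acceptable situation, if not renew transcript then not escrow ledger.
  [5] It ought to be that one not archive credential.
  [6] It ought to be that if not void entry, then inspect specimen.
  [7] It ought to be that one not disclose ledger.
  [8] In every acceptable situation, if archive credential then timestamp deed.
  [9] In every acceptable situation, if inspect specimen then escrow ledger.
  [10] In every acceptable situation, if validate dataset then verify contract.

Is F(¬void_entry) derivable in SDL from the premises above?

Premise 5 gives O(¬archive_credential).
Premise 2 is O(verify_contract → archive_credential); contrapositively O(¬archive_credential → ¬verify_contract). Since O(¬archive_credential) holds, K gives O(¬verify_contract).
Premise 10, O(validate_dataset → verify_contract), contraposes to O(¬verify_contract → ¬validate_dataset); with O(¬verify_contract) we get O(¬validate_dataset).
The contrapositive of premise 3 (O(renew_transcript → validate_dataset)) is O(¬validate_dataset → ¬renew_transcript), and O(¬validate_dataset) is already established, so O(¬renew_transcript).
With premise 4, O(¬renew_transcript → ¬escrow_ledger), the K-axiom yields O(¬escrow_ledger).
Premise 9 is O(inspect_specimen → escrow_ledger); contrapositively O(¬escrow_ledger → ¬inspect_specimen). Since O(¬escrow_ledger) holds, K gives O(¬inspect_specimen).
Premise 6 is O(¬void_entry → inspect_specimen); contrapositively O(¬inspect_specimen → void_entry). Since O(¬inspect_specimen) holds, K gives O(void_entry).
Premises 1, 7, 8 do not contribute to this derivation.
So O(void_entry) holds, i.e. F(¬void_entry). The claim follows.

Yes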